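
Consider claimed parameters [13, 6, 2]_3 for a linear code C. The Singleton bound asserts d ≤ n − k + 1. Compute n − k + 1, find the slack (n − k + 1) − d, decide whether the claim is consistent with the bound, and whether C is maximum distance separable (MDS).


Singleton RHS = n − k + 1 = 8, slack = 6, bound satisfied, not MDS.

Singleton bound: d ≤ n − k + 1.
Here n = 13, k = 6, so n − k + 1 = 8.
Given d = 2, check d ≤ 8: YES.
Slack = (n − k + 1) − d = 6.
The code is NOT MDS (slack = 6 > 0).
Description: the claimed parameters are [13, 6, 2]_3; such a code would be non-MDS.


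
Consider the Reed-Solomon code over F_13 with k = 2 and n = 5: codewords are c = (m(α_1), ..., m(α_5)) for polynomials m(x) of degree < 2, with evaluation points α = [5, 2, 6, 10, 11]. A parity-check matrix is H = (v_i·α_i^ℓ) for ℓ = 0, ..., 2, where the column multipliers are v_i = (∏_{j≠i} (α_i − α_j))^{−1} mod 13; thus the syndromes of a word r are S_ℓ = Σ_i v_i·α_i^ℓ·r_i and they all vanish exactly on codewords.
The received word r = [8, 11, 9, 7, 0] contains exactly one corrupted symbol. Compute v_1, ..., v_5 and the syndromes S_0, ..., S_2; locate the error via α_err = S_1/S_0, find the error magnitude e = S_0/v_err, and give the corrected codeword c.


S = (5, 12, 8), error at position 1, error magnitude e = 5, c = [3, 11, 9, 7, 0].

Step 1: column multipliers v_i = (∏_{j≠i}(α_i − α_j))^{−1} mod 13.
  i = 1 (α = 5): (5−2)(5−6)(5−10)(5−11) = 3·(−1)·(−5)·(−6) = −90 ≡ 1, so v_1 = 1^{−1} = 1 (mod 13).
  i = 2 (α = 2): (2−5)(2−6)(2−10)(2−11) = (−3)·(−4)·(−8)·(−9) = 864 ≡ 6, so v_2 = 6^{−1} = 11 (mod 13).
  i = 3 (α = 6): (6−5)(6−2)(6−10)(6−11) = 1·4·(−4)·(−5) = 80 ≡ 2, so v_3 = 2^{−1} = 7 (mod 13).
  i = 4 (α = 10): (10−5)(10−2)(10−6)(10−11) = 5·8·4·(−1) = −160 ≡ 9, so v_4 = 9^{−1} = 3 (mod 13).
  i = 5 (α = 11): (11−5)(11−2)(11−6)(11−10) = 6·9·5·1 = 270 ≡ 10, so v_5 = 10^{−1} = 4 (mod 13).
  v = [1, 11, 7, 3, 4].
Step 2: syndromes of r = [8, 11, 9, 7, 0] (all sums mod 13).
  S_0 = Σ v_i r_i = 1·8 + 11·11 + 7·9 + 3·7 + 4·0 = 213 ≡ 5.
  S_1 = Σ v_i α_i r_i = 1·5·8 + 11·2·11 + 7·6·9 + 3·10·7 + 4·11·0 = 870 ≡ 12.
  α_i^2 mod 13 = [12, 4, 10, 9, 4].
  S_2 = Σ v_i α_i^2 r_i = 1·12·8 + 11·4·11 + 7·10·9 + 3·9·7 + 4·4·0 = 1399 ≡ 8.
  S = (5, 12, 8) ≠ 0, so r is not a codeword (an error is present).
Step 3: locate the error. For a single error e at position i, S_ℓ = v_i·e·α_i^ℓ, so α_err = S_1/S_0.
  S_0^{−1} = 5^{−1} = 8 (mod 13), so α_err = 12·8 = 96 ≡ 5 = α_1. Error position i = 1.
  Consistency check: S_2/S_1 = 8·12 = 96 ≡ 5 = α_err ✓ (single-error assumption holds).
Step 4: error magnitude e = S_0/v_1 = S_0·∏_{j≠1}(α_1 − α_j) = 5·1 = 5 ≡ 5 (mod 13).
Step 5: correct position 1: c_1 = r_1 − e = 8 − 5 ≡ 3 (mod 13). Hence c = [3, 11, 9, 7, 0].
  Check: interpolating c through the α_i gives m(x) = 12 + 6·x (degree < 2) with m(α_i) = c_i for every i, so c is indeed a codeword.


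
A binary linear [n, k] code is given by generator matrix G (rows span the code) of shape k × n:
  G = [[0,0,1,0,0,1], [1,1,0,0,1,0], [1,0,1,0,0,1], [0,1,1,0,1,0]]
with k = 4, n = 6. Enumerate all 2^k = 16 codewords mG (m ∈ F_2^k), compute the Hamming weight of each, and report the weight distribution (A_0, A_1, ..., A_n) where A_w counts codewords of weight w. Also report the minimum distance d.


Weight distribution: A_0 = 1, A_1 = 3, A_2 = 4, A_3 = 4, A_4 = 3, A_5 = 1. Minimum distance d = 1.

Enumerate all 2^4 = 16 messages m ∈ F_2^4.
For each, compute codeword c = mG in F_2^6, then tally its weight.
  m = 0000 → c = 000000, weight = 0.
  m = 1000 → c = 001001, weight = 2.
  m = 0100 → c = 110010, weight = 3.
  m = 1100 → c = 111011, weight = 5.
  m = 0010 → c = 101001, weight = 3.
  m = 1010 → c = 100000, weight = 1.
  m = 0110 → c = 011011, weight = 4.
  m = 1110 → c = 010010, weight = 2.
  m = 0001 → c = 011010, weight = 3.
  m = 1001 → c = 010011, weight = 3.
  m = 0101 → c = 101000, weight = 2.
  m = 1101 → c = 100001, weight = 2.
  m = 0011 → c = 110011, weight = 4.
  m = 1011 → c = 111010, weight = 4.
  m = 0111 → c = 000001, weight = 1.
  m = 1111 → c = 001000, weight = 1.
Tally weights:
  weight 0: 1 codewords.
  weight 1: 3 codewords.
  weight 2: 4 codewords.
  weight 3: 4 codewords.
  weight 4: 3 codewords.
  weight 5: 1 codewords.
Minimum distance d = smallest w > 0 with A_w > 0 = 1.
Sanity: Σ A_w = 16 = 2^4 = 16 ✓.


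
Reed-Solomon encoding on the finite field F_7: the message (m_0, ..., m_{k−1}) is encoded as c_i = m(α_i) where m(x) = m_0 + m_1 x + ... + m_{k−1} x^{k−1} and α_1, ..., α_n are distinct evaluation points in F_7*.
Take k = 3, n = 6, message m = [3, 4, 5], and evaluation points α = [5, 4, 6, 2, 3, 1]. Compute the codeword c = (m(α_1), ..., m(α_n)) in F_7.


c = [1, 1, 4, 3, 4, 5]

Message polynomial: m(x) = 3 + 4·x + 5·x^2 (mod 7).
For each evaluation point α_i, compute m(α_i) mod 7:
  α_1 = 5: Horner steps 5 → 1 → 1, so m(5) = 1.
  α_2 = 4: Horner steps 5 → 3 → 1, so m(4) = 1.
  α_3 = 6: Horner steps 5 → 6 → 4, so m(6) = 4.
  α_4 = 2: Horner steps 5 → 0 → 3, so m(2) = 3.
  α_5 = 3: Horner steps 5 → 5 → 4, so m(3) = 4.
  α_6 = 1: Horner steps 5 → 2 → 5, so m(1) = 5.
Codeword c = [1, 1, 4, 3, 4, 5] ∈ F_7^6.


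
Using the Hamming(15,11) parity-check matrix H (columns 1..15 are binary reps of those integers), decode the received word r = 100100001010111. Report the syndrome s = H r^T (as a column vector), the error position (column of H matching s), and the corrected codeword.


s = (1, 0, 1, 1)^T, error position = 11, corrected codeword c = 100100001000111

Compute s = H r^T mod 2 one row at a time:
  s_1 = 0 + 1 + 0 + 1 + 0 + 1 + 1 + 1 = 5 ≡ 1 (mod 2).
  s_2 = 1 + 0 + 0 + 0 + 0 + 1 + 1 + 1 = 4 ≡ 0 (mod 2).
  s_3 = 0 + 0 + 0 + 0 + 0 + 1 + 1 + 1 = 3 ≡ 1 (mod 2).
  s_4 = 1 + 0 + 0 + 0 + 1 + 1 + 1 + 1 = 5 ≡ 1 (mod 2).
s = (1, 0, 1, 1)^T — this equals column 11 of H (binary 1011), so error is at position 11.
Correct: flip bit 11 of r = 100100001010111 to get c = 100100001000111.


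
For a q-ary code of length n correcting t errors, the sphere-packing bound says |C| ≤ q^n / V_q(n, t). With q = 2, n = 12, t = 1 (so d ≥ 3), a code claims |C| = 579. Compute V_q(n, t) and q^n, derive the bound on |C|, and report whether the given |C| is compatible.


V_q(n, t) = 13, q^n = 4096, Hamming bound = 315, |C| = 579 > bound (violated).

Step 1: Compute V_q(n, t) = Σ_{j=0}^1 C(n, j) (q−1)^j.
  j = 0: C(12,0)·(1)^0 = 1·1 = 1.
  j = 1: C(12,1)·(1)^1 = 12·1 = 12.
  V_q(n, t) = 1 + 12 = 13.
Step 2: q^n = 2^12 = 4096.
Step 3: Hamming bound ⌊q^n / V_q(n,t)⌋ = ⌊4096/13⌋ = 315.
Step 4: Compare |C| = 579 to 315: violated.
The claimed |C| lies above the Hamming bound, so no 2-ary code of length 12 with d ≥ 3 can have 579 codewords.


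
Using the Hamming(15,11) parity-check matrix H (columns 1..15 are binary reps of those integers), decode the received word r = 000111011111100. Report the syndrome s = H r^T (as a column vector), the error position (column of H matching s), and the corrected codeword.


s = (0, 1, 1, 0)^T, error position = 6, corrected codeword c = 000110011111100

Compute s = H r^T mod 2 one row at a time:
  s_1 = 1 + 1 + 1 + 1 + 1 + 1 + 0 + 0 = 6 ≡ 0 (mod 2).
  s_2 = 1 + 1 + 1 + 0 + 1 + 1 + 0 + 0 = 5 ≡ 1 (mod 2).
  s_3 = 0 + 0 + 1 + 0 + 1 + 1 + 0 + 0 = 3 ≡ 1 (mod 2).
  s_4 = 0 + 0 + 1 + 0 + 1 + 1 + 1 + 0 = 4 ≡ 0 (mod 2).
s = (0, 1, 1, 0)^T — this equals column 6 of H (binary 0110), so error is at position 6.
Correct: flip bit 6 of r = 000111011111100 to get c = 000110011111100.


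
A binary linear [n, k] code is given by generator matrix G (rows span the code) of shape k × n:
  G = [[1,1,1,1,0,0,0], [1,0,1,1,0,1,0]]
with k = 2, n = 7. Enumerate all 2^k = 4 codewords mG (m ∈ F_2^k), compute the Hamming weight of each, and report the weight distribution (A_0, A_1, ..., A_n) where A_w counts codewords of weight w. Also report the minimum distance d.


Weight distribution: A_0 = 1, A_2 = 1, A_4 = 2. Minimum distance d = 2.

Enumerate all 2^2 = 4 messages m ∈ F_2^2.
For each, compute codeword c = mG in F_2^7, then tally its weight.
  m = 00 → c = 0000000, weight = 0.
  m = 10 → c = 1111000, weight = 4.
  m = 01 → c = 1011010, weight = 4.
  m = 11 → c = 0100010, weight = 2.
Tally weights:
  weight 0: 1 codewords.
  weight 2: 1 codewords.
  weight 4: 2 codewords.
Minimum distance d = smallest w > 0 with A_w > 0 = 2.
Sanity: Σ A_w = 4 = 2^2 = 4 ✓.


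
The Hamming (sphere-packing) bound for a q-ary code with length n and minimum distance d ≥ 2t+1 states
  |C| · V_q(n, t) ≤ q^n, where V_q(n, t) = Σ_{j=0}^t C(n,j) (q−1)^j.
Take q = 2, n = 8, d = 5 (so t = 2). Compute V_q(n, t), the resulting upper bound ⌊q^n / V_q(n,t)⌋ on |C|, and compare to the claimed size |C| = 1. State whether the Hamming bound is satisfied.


V_q(n, t) = 37, q^n = 256, Hamming bound = 6, |C| = 1 ≤ bound (satisfied).

Step 1: Compute V_q(n, t) = Σ_{j=0}^2 C(n, j) (q−1)^j.
  j = 0: C(8,0)·(1)^0 = 1·1 = 1.
  j = 1: C(8,1)·(1)^1 = 8·1 = 8.
  j = 2: C(8,2)·(1)^2 = 28·1 = 28.
  V_q(n, t) = 1 + 8 + 28 = 37.
Step 2: q^n = 2^8 = 256.
Step 3: Hamming bound ⌊q^n / V_q(n,t)⌋ = ⌊256/37⌋ = 6.
Step 4: Compare |C| = 1 to 6: satisfied.
The claimed |C| lies below the Hamming bound.


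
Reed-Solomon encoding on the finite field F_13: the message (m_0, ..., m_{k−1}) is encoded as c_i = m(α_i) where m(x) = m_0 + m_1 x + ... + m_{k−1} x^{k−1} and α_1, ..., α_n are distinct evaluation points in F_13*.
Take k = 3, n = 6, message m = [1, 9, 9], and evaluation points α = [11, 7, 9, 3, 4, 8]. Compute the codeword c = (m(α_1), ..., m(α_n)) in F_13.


c = [6, 11, 5, 5, 12, 12]

Message polynomial: m(x) = 1 + 9·x + 9·x^2 (mod 13).
For each evaluation point α_i, compute m(α_i) mod 13:
  α_1 = 11: Horner steps 9 → 4 → 6, so m(11) = 6.
  α_2 = 7: Horner steps 9 → 7 → 11, so m(7) = 11.
  α_3 = 9: Horner steps 9 → 12 → 5, so m(9) = 5.
  α_4 = 3: Horner steps 9 → 10 → 5, so m(3) = 5.
  α_5 = 4: Horner steps 9 → 6 → 12, so m(4) = 12.
  α_6 = 8: Horner steps 9 → 3 → 12, so m(8) = 12.
Codeword c = [6, 11, 5, 5, 12, 12] ∈ F_13^6.


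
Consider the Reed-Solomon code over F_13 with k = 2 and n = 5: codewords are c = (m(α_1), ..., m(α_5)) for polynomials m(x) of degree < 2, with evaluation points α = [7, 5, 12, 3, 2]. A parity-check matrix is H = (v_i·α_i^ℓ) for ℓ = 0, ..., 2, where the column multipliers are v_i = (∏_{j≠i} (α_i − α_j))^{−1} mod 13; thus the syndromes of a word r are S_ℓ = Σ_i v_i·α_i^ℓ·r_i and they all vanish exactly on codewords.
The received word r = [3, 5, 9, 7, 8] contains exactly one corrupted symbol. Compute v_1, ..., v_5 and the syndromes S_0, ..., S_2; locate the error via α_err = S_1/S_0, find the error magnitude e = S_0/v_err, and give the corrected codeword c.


S = (6, 7, 6), error at position 3, error magnitude e = 11, c = [3, 5, 11, 7, 8].

Step 1: column multipliers v_i = (∏_{j≠i}(α_i − α_j))^{−1} mod 13.
  i = 1 (α = 7): (7−5)(7−12)(7−3)(7−2) = 2·(−5)·4·5 = −200 ≡ 8, so v_1 = 8^{−1} = 5 (mod 13).
  i = 2 (α = 5): (5−7)(5−12)(5−3)(5−2) = (−2)·(−7)·2·3 = 84 ≡ 6, so v_2 = 6^{−1} = 11 (mod 13).
  i = 3 (α = 12): (12−7)(12−5)(12−3)(12−2) = 5·7·9·10 = 3150 ≡ 4, so v_3 = 4^{−1} = 10 (mod 13).
  i = 4 (α = 3): (3−7)(3−5)(3−12)(3−2) = (−4)·(−2)·(−9)·1 = −72 ≡ 6, so v_4 = 6^{−1} = 11 (mod 13).
  i = 5 (α = 2): (2−7)(2−5)(2−12)(2−3) = (−5)·(−3)·(−10)·(−1) = 150 ≡ 7, so v_5 = 7^{−1} = 2 (mod 13).
  v = [5, 11, 10, 11, 2].
Step 2: syndromes of r = [3, 5, 9, 7, 8] (all sums mod 13).
  S_0 = Σ v_i r_i = 5·3 + 11·5 + 10·9 + 11·7 + 2·8 = 253 ≡ 6.
  S_1 = Σ v_i α_i r_i = 5·7·3 + 11·5·5 + 10·12·9 + 11·3·7 + 2·2·8 = 1723 ≡ 7.
  α_i^2 mod 13 = [10, 12, 1, 9, 4].
  S_2 = Σ v_i α_i^2 r_i = 5·10·3 + 11·12·5 + 10·1·9 + 11·9·7 + 2·4·8 = 1657 ≡ 6.
  S = (6, 7, 6) ≠ 0, so r is not a codeword (an error is present).
Step 3: locate the error. For a single error e at position i, S_ℓ = v_i·e·α_i^ℓ, so α_err = S_1/S_0.
  S_0^{−1} = 6^{−1} = 11 (mod 13), so α_err = 7·11 = 77 ≡ 12 = α_3. Error position i = 3.
  Consistency check: S_2/S_1 = 6·2 = 12 ≡ 12 = α_err ✓ (single-error assumption holds).
Step 4: error magnitude e = S_0/v_3 = S_0·∏_{j≠3}(α_3 − α_j) = 6·4 = 24 ≡ 11 (mod 13).
Step 5: correct position 3: c_3 = r_3 − e = 9 − 11 ≡ 11 (mod 13). Hence c = [3, 5, 11, 7, 8].
  Check: interpolating c through the α_i gives m(x) = 10 + 12·x (degree < 2) with m(α_i) = c_i for every i, so c is indeed a codeword.


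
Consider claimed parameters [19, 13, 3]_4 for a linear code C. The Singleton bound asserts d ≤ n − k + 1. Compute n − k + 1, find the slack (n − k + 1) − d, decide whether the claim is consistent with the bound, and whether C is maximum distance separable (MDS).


Singleton RHS = n − k + 1 = 7, slack = 4, bound satisfied, not MDS.

Singleton bound: d ≤ n − k + 1.
Here n = 19, k = 13, so n − k + 1 = 7.
Given d = 3, check d ≤ 7: YES.
Slack = (n − k + 1) − d = 4.
The code is NOT MDS (slack = 4 > 0).
Description: the claimed parameters are [19, 13, 3]_4; such a code would be non-MDS.


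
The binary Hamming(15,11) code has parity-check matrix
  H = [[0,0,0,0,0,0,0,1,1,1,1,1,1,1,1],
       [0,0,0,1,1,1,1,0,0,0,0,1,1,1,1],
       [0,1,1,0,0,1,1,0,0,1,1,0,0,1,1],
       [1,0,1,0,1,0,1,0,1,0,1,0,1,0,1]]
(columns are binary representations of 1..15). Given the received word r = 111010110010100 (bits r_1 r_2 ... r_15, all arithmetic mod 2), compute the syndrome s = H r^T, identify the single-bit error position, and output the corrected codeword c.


s = (1, 1, 0, 0)^T, error position = 12, corrected codeword c = 111010110011100

Compute s = H r^T mod 2 one row at a time:
  s_1 = 1 + 0 + 0 + 1 + 0 + 1 + 0 + 0 = 3 ≡ 1 (mod 2).
  s_2 = 0 + 1 + 0 + 1 + 0 + 1 + 0 + 0 = 3 ≡ 1 (mod 2).
  s_3 = 1 + 1 + 0 + 1 + 0 + 1 + 0 + 0 = 4 ≡ 0 (mod 2).
  s_4 = 1 + 1 + 1 + 1 + 0 + 1 + 1 + 0 = 6 ≡ 0 (mod 2).
s = (1, 1, 0, 0)^T — this equals column 12 of H (binary 1100), so error is at position 12.
Correct: flip bit 12 of r = 111010110010100 to get c = 111010110011100.


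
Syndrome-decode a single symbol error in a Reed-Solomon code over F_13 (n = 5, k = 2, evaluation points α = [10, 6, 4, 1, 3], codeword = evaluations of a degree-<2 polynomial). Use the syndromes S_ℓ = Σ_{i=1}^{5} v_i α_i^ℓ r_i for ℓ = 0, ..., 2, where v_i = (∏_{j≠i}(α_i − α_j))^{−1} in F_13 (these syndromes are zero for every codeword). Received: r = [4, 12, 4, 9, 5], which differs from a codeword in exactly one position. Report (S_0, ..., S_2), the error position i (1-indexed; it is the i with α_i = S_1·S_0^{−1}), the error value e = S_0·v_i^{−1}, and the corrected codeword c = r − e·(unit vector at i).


S = (4, 3, 12), error at position 3, error magnitude e = 1, c = [4, 12, 3, 9, 5].

Step 1: column multipliers v_i = (∏_{j≠i}(α_i − α_j))^{−1} mod 13.
  i = 1 (α = 10): (10−6)(10−4)(10−1)(10−3) = 4·6·9·7 = 1512 ≡ 4, so v_1 = 4^{−1} = 10 (mod 13).
  i = 2 (α = 6): (6−10)(6−4)(6−1)(6−3) = (−4)·2·5·3 = −120 ≡ 10, so v_2 = 10^{−1} = 4 (mod 13).
  i = 3 (α = 4): (4−10)(4−6)(4−1)(4−3) = (−6)·(−2)·3·1 = 36 ≡ 10, so v_3 = 10^{−1} = 4 (mod 13).
  i = 4 (α = 1): (1−10)(1−6)(1−4)(1−3) = (−9)·(−5)·(−3)·(−2) = 270 ≡ 10, so v_4 = 10^{−1} = 4 (mod 13).
  i = 5 (α = 3): (3−10)(3−6)(3−4)(3−1) = (−7)·(−3)·(−1)·2 = −42 ≡ 10, so v_5 = 10^{−1} = 4 (mod 13).
  v = [10, 4, 4, 4, 4].
Step 2: syndromes of r = [4, 12, 4, 9, 5] (all sums mod 13).
  S_0 = Σ v_i r_i = 10·4 + 4·12 + 4·4 + 4·9 + 4·5 = 160 ≡ 4.
  S_1 = Σ v_i α_i r_i = 10·10·4 + 4·6·12 + 4·4·4 + 4·1·9 + 4·3·5 = 848 ≡ 3.
  α_i^2 mod 13 = [9, 10, 3, 1, 9].
  S_2 = Σ v_i α_i^2 r_i = 10·9·4 + 4·10·12 + 4·3·4 + 4·1·9 + 4·9·5 = 1104 ≡ 12.
  S = (4, 3, 12) ≠ 0, so r is not a codeword (an error is present).
Step 3: locate the error. For a single error e at position i, S_ℓ = v_i·e·α_i^ℓ, so α_err = S_1/S_0.
  S_0^{−1} = 4^{−1} = 10 (mod 13), so α_err = 3·10 = 30 ≡ 4 = α_3. Error position i = 3.
  Consistency check: S_2/S_1 = 12·9 = 108 ≡ 4 = α_err ✓ (single-error assumption holds).
Step 4: error magnitude e = S_0/v_3 = S_0·∏_{j≠3}(α_3 − α_j) = 4·10 = 40 ≡ 1 (mod 13).
Step 5: correct position 3: c_3 = r_3 − e = 4 − 1 ≡ 3 (mod 13). Hence c = [4, 12, 3, 9, 5].
  Check: interpolating c through the α_i gives m(x) = 11 + 11·x (degree < 2) with m(α_i) = c_i for every i, so c is indeed a codeword.


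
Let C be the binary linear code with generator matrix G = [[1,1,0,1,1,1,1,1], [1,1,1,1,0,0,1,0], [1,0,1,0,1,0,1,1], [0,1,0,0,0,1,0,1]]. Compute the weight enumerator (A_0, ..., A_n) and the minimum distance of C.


Weight distribution: A_0 = 1, A_3 = 5, A_4 = 5, A_5 = 2, A_6 = 2, A_7 = 1. Minimum distance d = 3.

Enumerate all 2^4 = 16 messages m ∈ F_2^4.
For each, compute codeword c = mG in F_2^8, then tally its weight.
  m = 0000 → c = 00000000, weight = 0.
  m = 1000 → c = 11011111, weight = 7.
  m = 0100 → c = 11110010, weight = 5.
  m = 1100 → c = 00101101, weight = 4.
  m = 0010 → c = 10101011, weight = 5.
  m = 1010 → c = 01110100, weight = 4.
  m = 0110 → c = 01011001, weight = 4.
  m = 1110 → c = 10000110, weight = 3.
  m = 0001 → c = 01000101, weight = 3.
  m = 1001 → c = 10011010, weight = 4.
  m = 0101 → c = 10110111, weight = 6.
  m = 1101 → c = 01101000, weight = 3.
  m = 0011 → c = 11101110, weight = 6.
  m = 1011 → c = 00110001, weight = 3.
  m = 0111 → c = 00011100, weight = 3.
  m = 1111 → c = 11000011, weight = 4.
Tally weights:
  weight 0: 1 codewords.
  weight 3: 5 codewords.
  weight 4: 5 codewords.
  weight 5: 2 codewords.
  weight 6: 2 codewords.
  weight 7: 1 codewords.
Minimum distance d = smallest w > 0 with A_w > 0 = 3.
Sanity: Σ A_w = 16 = 2^4 = 16 ✓.


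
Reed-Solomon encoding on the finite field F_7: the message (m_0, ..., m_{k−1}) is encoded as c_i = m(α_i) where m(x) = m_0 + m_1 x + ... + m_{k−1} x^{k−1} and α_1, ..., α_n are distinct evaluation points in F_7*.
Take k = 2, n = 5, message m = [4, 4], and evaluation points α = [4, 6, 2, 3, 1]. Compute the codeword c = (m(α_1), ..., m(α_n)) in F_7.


c = [6, 0, 5, 2, 1]

Message polynomial: m(x) = 4 + 4·x (mod 7).
For each evaluation point α_i, compute m(α_i) mod 7:
  α_1 = 4: Horner steps 4 → 6, so m(4) = 6.
  α_2 = 6: Horner steps 4 → 0, so m(6) = 0.
  α_3 = 2: Horner steps 4 → 5, so m(2) = 5.
  α_4 = 3: Horner steps 4 → 2, so m(3) = 2.
  α_5 = 1: Horner steps 4 → 1, so m(1) = 1.
Codeword c = [6, 0, 5, 2, 1] ∈ F_7^5.


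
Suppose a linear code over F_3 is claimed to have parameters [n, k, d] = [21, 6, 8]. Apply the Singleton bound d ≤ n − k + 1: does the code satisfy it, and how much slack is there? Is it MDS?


Singleton RHS = n − k + 1 = 16, slack = 8, bound satisfied, not MDS.

Singleton bound: d ≤ n − k + 1.
Here n = 21, k = 6, so n − k + 1 = 16.
Given d = 8, check d ≤ 16: YES.
Slack = (n − k + 1) − d = 8.
The code is NOT MDS (slack = 8 > 0).
Description: the claimed parameters are [21, 6, 8]_3; such a code would be non-MDS.


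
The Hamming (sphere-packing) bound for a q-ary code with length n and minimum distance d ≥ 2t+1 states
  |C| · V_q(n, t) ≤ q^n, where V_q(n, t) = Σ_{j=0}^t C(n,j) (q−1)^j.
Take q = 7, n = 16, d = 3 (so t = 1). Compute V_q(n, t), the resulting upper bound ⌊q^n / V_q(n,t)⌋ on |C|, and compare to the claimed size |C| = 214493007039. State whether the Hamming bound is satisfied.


V_q(n, t) = 97, q^n = 33232930569601, Hamming bound = 342607531645, |C| = 214493007039 ≤ bound (satisfied).

Step 1: Compute V_q(n, t) = Σ_{j=0}^1 C(n, j) (q−1)^j.
  j = 0: C(16,0)·(6)^0 = 1·1 = 1.
  j = 1: C(16,1)·(6)^1 = 16·6 = 96.
  V_q(n, t) = 1 + 96 = 97.
Step 2: q^n = 7^16 = 33232930569601.
Step 3: Hamming bound ⌊q^n / V_q(n,t)⌋ = ⌊33232930569601/97⌋ = 342607531645.
Step 4: Compare |C| = 214493007039 to 342607531645: satisfied.
The claimed |C| lies below the Hamming bound.


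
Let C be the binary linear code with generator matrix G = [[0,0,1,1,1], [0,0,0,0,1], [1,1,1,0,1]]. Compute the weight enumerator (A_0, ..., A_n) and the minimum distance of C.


Weight distribution: A_0 = 1, A_1 = 1, A_2 = 1, A_3 = 3, A_4 = 2. Minimum distance d = 1.

Enumerate all 2^3 = 8 messages m ∈ F_2^3.
For each, compute codeword c = mG in F_2^5, then tally its weight.
  m = 000 → c = 00000, weight = 0.
  m = 100 → c = 00111, weight = 3.
  m = 010 → c = 00001, weight = 1.
  m = 110 → c = 00110, weight = 2.
  m = 001 → c = 11101, weight = 4.
  m = 101 → c = 11010, weight = 3.
  m = 011 → c = 11100, weight = 3.
  m = 111 → c = 11011, weight = 4.
Tally weights:
  weight 0: 1 codewords.
  weight 1: 1 codewords.
  weight 2: 1 codewords.
  weight 3: 3 codewords.
  weight 4: 2 codewords.
Minimum distance d = smallest w > 0 with A_w > 0 = 1.
Sanity: Σ A_w = 8 = 2^3 = 8 ✓.


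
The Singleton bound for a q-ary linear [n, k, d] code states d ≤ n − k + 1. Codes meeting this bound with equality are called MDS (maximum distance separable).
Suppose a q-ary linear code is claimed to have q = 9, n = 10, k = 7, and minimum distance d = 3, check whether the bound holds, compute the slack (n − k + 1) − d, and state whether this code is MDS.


Singleton RHS = n − k + 1 = 4, slack = 1, bound satisfied, not MDS.

Singleton bound: d ≤ n − k + 1.
Here n = 10, k = 7, so n − k + 1 = 4.
Given d = 3, check d ≤ 4: YES.
Slack = (n − k + 1) − d = 1.
The code is NOT MDS (slack = 1 > 0).
Description: the claimed parameters are [10, 7, 3]_9; such a code would be non-MDS.


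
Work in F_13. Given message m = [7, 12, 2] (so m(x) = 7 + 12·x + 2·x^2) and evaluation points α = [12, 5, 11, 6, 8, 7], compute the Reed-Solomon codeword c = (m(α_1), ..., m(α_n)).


c = [10, 0, 4, 8, 10, 7]

Message polynomial: m(x) = 7 + 12·x + 2·x^2 (mod 13).
For each evaluation point α_i, compute m(α_i) mod 13:
  α_1 = 12: Horner steps 2 → 10 → 10, so m(12) = 10.
  α_2 = 5: Horner steps 2 → 9 → 0, so m(5) = 0.
  α_3 = 11: Horner steps 2 → 8 → 4, so m(11) = 4.
  α_4 = 6: Horner steps 2 → 11 → 8, so m(6) = 8.
  α_5 = 8: Horner steps 2 → 2 → 10, so m(8) = 10.
  α_6 = 7: Horner steps 2 → 0 → 7, so m(7) = 7.
Codeword c = [10, 0, 4, 8, 10, 7] ∈ F_13^6.


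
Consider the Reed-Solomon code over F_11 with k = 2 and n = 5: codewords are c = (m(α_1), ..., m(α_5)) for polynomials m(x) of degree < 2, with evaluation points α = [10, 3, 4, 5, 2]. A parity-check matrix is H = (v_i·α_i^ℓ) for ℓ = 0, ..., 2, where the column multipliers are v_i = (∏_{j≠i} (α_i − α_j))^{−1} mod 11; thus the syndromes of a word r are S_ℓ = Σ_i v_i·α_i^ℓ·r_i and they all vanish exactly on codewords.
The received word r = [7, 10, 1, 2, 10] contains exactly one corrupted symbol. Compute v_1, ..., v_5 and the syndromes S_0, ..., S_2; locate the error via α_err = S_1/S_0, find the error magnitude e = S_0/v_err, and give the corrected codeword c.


S = (4, 1, 3), error at position 2, error magnitude e = 10, c = [7, 0, 1, 2, 10].

Step 1: column multipliers v_i = (∏_{j≠i}(α_i − α_j))^{−1} mod 11.
  i = 1 (α = 10): (10−3)(10−4)(10−5)(10−2) = 7·6·5·8 = 1680 ≡ 8, so v_1 = 8^{−1} = 7 (mod 11).
  i = 2 (α = 3): (3−10)(3−4)(3−5)(3−2) = (−7)·(−1)·(−2)·1 = −14 ≡ 8, so v_2 = 8^{−1} = 7 (mod 11).
  i = 3 (α = 4): (4−10)(4−3)(4−5)(4−2) = (−6)·1·(−1)·2 = 12 ≡ 1, so v_3 = 1^{−1} = 1 (mod 11).
  i = 4 (α = 5): (5−10)(5−3)(5−4)(5−2) = (−5)·2·1·3 = −30 ≡ 3, so v_4 = 3^{−1} = 4 (mod 11).
  i = 5 (α = 2): (2−10)(2−3)(2−4)(2−5) = (−8)·(−1)·(−2)·(−3) = 48 ≡ 4, so v_5 = 4^{−1} = 3 (mod 11).
  v = [7, 7, 1, 4, 3].
Step 2: syndromes of r = [7, 10, 1, 2, 10] (all sums mod 11).
  S_0 = Σ v_i r_i = 7·7 + 7·10 + 1·1 + 4·2 + 3·10 = 158 ≡ 4.
  S_1 = Σ v_i α_i r_i = 7·10·7 + 7·3·10 + 1·4·1 + 4·5·2 + 3·2·10 = 804 ≡ 1.
  α_i^2 mod 11 = [1, 9, 5, 3, 4].
  S_2 = Σ v_i α_i^2 r_i = 7·1·7 + 7·9·10 + 1·5·1 + 4·3·2 + 3·4·10 = 828 ≡ 3.
  S = (4, 1, 3) ≠ 0, so r is not a codeword (an error is present).
Step 3: locate the error. For a single error e at position i, S_ℓ = v_i·e·α_i^ℓ, so α_err = S_1/S_0.
  S_0^{−1} = 4^{−1} = 3 (mod 11), so α_err = 1·3 = 3 ≡ 3 = α_2. Error position i = 2.
  Consistency check: S_2/S_1 = 3·1 = 3 ≡ 3 = α_err ✓ (single-error assumption holds).
Step 4: error magnitude e = S_0/v_2 = S_0·∏_{j≠2}(α_2 − α_j) = 4·8 = 32 ≡ 10 (mod 11).
Step 5: correct position 2: c_2 = r_2 − e = 10 − 10 ≡ 0 (mod 11). Hence c = [7, 0, 1, 2, 10].
  Check: interpolating c through the α_i gives m(x) = 8 + 1·x (degree < 2) with m(α_i) = c_i for every i, so c is indeed a codeword.


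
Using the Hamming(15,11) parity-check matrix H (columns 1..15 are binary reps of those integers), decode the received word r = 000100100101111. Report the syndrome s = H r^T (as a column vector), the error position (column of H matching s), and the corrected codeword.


s = (1, 0, 0, 1)^T, error position = 9, corrected codeword c = 000100101101111

Compute s = H r^T mod 2 one row at a time:
  s_1 = 0 + 0 + 1 + 0 + 1 + 1 + 1 + 1 = 5 ≡ 1 (mod 2).
  s_2 = 1 + 0 + 0 + 1 + 1 + 1 + 1 + 1 = 6 ≡ 0 (mod 2).
  s_3 = 0 + 0 + 0 + 1 + 1 + 0 + 1 + 1 = 4 ≡ 0 (mod 2).
  s_4 = 0 + 0 + 0 + 1 + 0 + 0 + 1 + 1 = 3 ≡ 1 (mod 2).
s = (1, 0, 0, 1)^T — this equals column 9 of H (binary 1001), so error is at position 9.
Correct: flip bit 9 of r = 000100100101111 to get c = 000100101101111.


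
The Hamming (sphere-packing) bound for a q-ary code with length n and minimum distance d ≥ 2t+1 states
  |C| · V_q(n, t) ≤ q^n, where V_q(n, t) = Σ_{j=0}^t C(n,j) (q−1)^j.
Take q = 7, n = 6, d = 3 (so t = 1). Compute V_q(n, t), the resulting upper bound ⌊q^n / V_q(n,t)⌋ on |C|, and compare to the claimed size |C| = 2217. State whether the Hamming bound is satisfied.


V_q(n, t) = 37, q^n = 117649, Hamming bound = 3179, |C| = 2217 ≤ bound (satisfied).

Step 1: Compute V_q(n, t) = Σ_{j=0}^1 C(n, j) (q−1)^j.
  j = 0: C(6,0)·(6)^0 = 1·1 = 1.
  j = 1: C(6,1)·(6)^1 = 6·6 = 36.
  V_q(n, t) = 1 + 36 = 37.
Step 2: q^n = 7^6 = 117649.
Step 3: Hamming bound ⌊q^n / V_q(n,t)⌋ = ⌊117649/37⌋ = 3179.
Step 4: Compare |C| = 2217 to 3179: satisfied.
The claimed |C| lies below the Hamming bound.


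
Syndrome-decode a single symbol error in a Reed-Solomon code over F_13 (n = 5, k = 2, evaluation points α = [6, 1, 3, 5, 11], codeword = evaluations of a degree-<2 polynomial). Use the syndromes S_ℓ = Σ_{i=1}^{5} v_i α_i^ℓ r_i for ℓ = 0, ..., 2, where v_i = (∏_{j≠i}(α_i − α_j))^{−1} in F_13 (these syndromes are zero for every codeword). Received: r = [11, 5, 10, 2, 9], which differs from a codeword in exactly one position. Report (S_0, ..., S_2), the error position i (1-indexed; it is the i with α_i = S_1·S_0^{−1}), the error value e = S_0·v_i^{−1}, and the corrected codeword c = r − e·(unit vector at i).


S = (12, 2, 9), error at position 5, error magnitude e = 5, c = [11, 5, 10, 2, 4].

Step 1: column multipliers v_i = (∏_{j≠i}(α_i − α_j))^{−1} mod 13.
  i = 1 (α = 6): (6−1)(6−3)(6−5)(6−11) = 5·3·1·(−5) = −75 ≡ 3, so v_1 = 3^{−1} = 9 (mod 13).
  i = 2 (α = 1): (1−6)(1−3)(1−5)(1−11) = (−5)·(−2)·(−4)·(−10) = 400 ≡ 10, so v_2 = 10^{−1} = 4 (mod 13).
  i = 3 (α = 3): (3−6)(3−1)(3−5)(3−11) = (−3)·2·(−2)·(−8) = −96 ≡ 8, so v_3 = 8^{−1} = 5 (mod 13).
  i = 4 (α = 5): (5−6)(5−1)(5−3)(5−11) = (−1)·4·2·(−6) = 48 ≡ 9, so v_4 = 9^{−1} = 3 (mod 13).
  i = 5 (α = 11): (11−6)(11−1)(11−3)(11−5) = 5·10·8·6 = 2400 ≡ 8, so v_5 = 8^{−1} = 5 (mod 13).
  v = [9, 4, 5, 3, 5].
Step 2: syndromes of r = [11, 5, 10, 2, 9] (all sums mod 13).
  S_0 = Σ v_i r_i = 9·11 + 4·5 + 5·10 + 3·2 + 5·9 = 220 ≡ 12.
  S_1 = Σ v_i α_i r_i = 9·6·11 + 4·1·5 + 5·3·10 + 3·5·2 + 5·11·9 = 1289 ≡ 2.
  α_i^2 mod 13 = [10, 1, 9, 12, 4].
  S_2 = Σ v_i α_i^2 r_i = 9·10·11 + 4·1·5 + 5·9·10 + 3·12·2 + 5·4·9 = 1712 ≡ 9.
  S = (12, 2, 9) ≠ 0, so r is not a codeword (an error is present).
Step 3: locate the error. For a single error e at position i, S_ℓ = v_i·e·α_i^ℓ, so α_err = S_1/S_0.
  S_0^{−1} = 12^{−1} = 12 (mod 13), so α_err = 2·12 = 24 ≡ 11 = α_5. Error position i = 5.
  Consistency check: S_2/S_1 = 9·7 = 63 ≡ 11 = α_err ✓ (single-error assumption holds).
Step 4: error magnitude e = S_0/v_5 = S_0·∏_{j≠5}(α_5 − α_j) = 12·8 = 96 ≡ 5 (mod 13).
Step 5: correct position 5: c_5 = r_5 − e = 9 − 5 ≡ 4 (mod 13). Hence c = [11, 5, 10, 2, 4].
  Check: interpolating c through the α_i gives m(x) = 9 + 9·x (degree < 2) with m(α_i) = c_i for every i, so c is indeed a codeword.


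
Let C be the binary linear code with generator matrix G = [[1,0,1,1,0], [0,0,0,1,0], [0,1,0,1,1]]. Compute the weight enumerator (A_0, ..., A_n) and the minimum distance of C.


Weight distribution: A_0 = 1, A_1 = 1, A_2 = 2, A_3 = 2, A_4 = 1, A_5 = 1. Minimum distance d = 1.

Enumerate all 2^3 = 8 messages m ∈ F_2^3.
For each, compute codeword c = mG in F_2^5, then tally its weight.
  m = 000 → c = 00000, weight = 0.
  m = 100 → c = 10110, weight = 3.
  m = 010 → c = 00010, weight = 1.
  m = 110 → c = 10100, weight = 2.
  m = 001 → c = 01011, weight = 3.
  m = 101 → c = 11101, weight = 4.
  m = 011 → c = 01001, weight = 2.
  m = 111 → c = 11111, weight = 5.
Tally weights:
  weight 0: 1 codewords.
  weight 1: 1 codewords.
  weight 2: 2 codewords.
  weight 3: 2 codewords.
  weight 4: 1 codewords.
  weight 5: 1 codewords.
Minimum distance d = smallest w > 0 with A_w > 0 = 1.
Sanity: Σ A_w = 8 = 2^3 = 8 ✓.


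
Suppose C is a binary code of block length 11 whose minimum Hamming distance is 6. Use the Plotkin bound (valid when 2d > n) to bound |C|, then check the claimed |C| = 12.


Plotkin bound M ≤ 12; given |C| = 12 ≤ bound (satisfied).

Check applicability: 2d = 12, n = 11.
2d − n = 1 > 0, so Plotkin applies.
Compute d/(2d−n) = 6/1 ≈ 6.0000.
⌊d/(2d−n)⌋ = 6.
Plotkin bound: M ≤ 2·6 = 12.
Given |C| = 12, check: satisfied.
This |C| is at the Plotkin bound.


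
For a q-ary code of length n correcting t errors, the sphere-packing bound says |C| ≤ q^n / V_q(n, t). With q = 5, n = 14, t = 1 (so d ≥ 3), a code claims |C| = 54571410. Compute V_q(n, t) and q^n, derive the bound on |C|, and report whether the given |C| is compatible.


V_q(n, t) = 57, q^n = 6103515625, Hamming bound = 107079221, |C| = 54571410 ≤ bound (satisfied).

Step 1: Compute V_q(n, t) = Σ_{j=0}^1 C(n, j) (q−1)^j.
  j = 0: C(14,0)·(4)^0 = 1·1 = 1.
  j = 1: C(14,1)·(4)^1 = 14·4 = 56.
  V_q(n, t) = 1 + 56 = 57.
Step 2: q^n = 5^14 = 6103515625.
Step 3: Hamming bound ⌊q^n / V_q(n,t)⌋ = ⌊6103515625/57⌋ = 107079221.
Step 4: Compare |C| = 54571410 to 107079221: satisfied.
The claimed |C| lies below the Hamming bound.


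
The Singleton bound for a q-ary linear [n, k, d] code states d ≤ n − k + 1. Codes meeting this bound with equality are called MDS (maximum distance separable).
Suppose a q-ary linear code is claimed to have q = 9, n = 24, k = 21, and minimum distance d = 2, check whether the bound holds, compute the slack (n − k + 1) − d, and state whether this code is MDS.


Singleton RHS = n − k + 1 = 4, slack = 2, bound satisfied, not MDS.

Singleton bound: d ≤ n − k + 1.
Here n = 24, k = 21, so n − k + 1 = 4.
Given d = 2, check d ≤ 4: YES.
Slack = (n − k + 1) − d = 2.
The code is NOT MDS (slack = 2 > 0).
Description: the claimed parameters are [24, 21, 2]_9; such a code would be non-MDS.


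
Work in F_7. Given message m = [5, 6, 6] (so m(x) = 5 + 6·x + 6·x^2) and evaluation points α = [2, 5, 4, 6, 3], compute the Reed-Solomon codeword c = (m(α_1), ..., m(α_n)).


c = [6, 3, 6, 5, 0]

Message polynomial: m(x) = 5 + 6·x + 6·x^2 (mod 7).
For each evaluation point α_i, compute m(α_i) mod 7:
  α_1 = 2: Horner steps 6 → 4 → 6, so m(2) = 6.
  α_2 = 5: Horner steps 6 → 1 → 3, so m(5) = 3.
  α_3 = 4: Horner steps 6 → 2 → 6, so m(4) = 6.
  α_4 = 6: Horner steps 6 → 0 → 5, so m(6) = 5.
  α_5 = 3: Horner steps 6 → 3 → 0, so m(3) = 0.
Codeword c = [6, 3, 6, 5, 0] ∈ F_7^5.


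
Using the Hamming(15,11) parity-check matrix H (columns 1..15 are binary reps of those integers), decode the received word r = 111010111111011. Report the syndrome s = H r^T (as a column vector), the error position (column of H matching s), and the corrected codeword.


s = (1, 1, 1, 1)^T, error position = 15, corrected codeword c = 111010111111010

Compute s = H r^T mod 2 one row at a time:
  s_1 = 1 + 1 + 1 + 1 + 1 + 0 + 1 + 1 = 7 ≡ 1 (mod 2).
  s_2 = 0 + 1 + 0 + 1 + 1 + 0 + 1 + 1 = 5 ≡ 1 (mod 2).
  s_3 = 1 + 1 + 0 + 1 + 1 + 1 + 1 + 1 = 7 ≡ 1 (mod 2).
  s_4 = 1 + 1 + 1 + 1 + 1 + 1 + 0 + 1 = 7 ≡ 1 (mod 2).
s = (1, 1, 1, 1)^T — this equals column 15 of H (binary 1111), so error is at position 15.
Correct: flip bit 15 of r = 111010111111011 to get c = 111010111111010.


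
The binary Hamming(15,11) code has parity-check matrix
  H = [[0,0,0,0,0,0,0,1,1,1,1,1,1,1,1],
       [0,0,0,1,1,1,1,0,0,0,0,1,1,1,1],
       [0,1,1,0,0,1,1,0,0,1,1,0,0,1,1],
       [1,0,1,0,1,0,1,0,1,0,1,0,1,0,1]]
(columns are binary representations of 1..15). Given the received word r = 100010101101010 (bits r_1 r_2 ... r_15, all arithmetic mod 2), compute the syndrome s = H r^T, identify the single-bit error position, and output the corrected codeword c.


s = (0, 0, 1, 0)^T, error position = 2, corrected codeword c = 110010101101010

Compute s = H r^T mod 2 one row at a time:
  s_1 = 0 + 1 + 1 + 0 + 1 + 0 + 1 + 0 = 4 ≡ 0 (mod 2).
  s_2 = 0 + 1 + 0 + 1 + 1 + 0 + 1 + 0 = 4 ≡ 0 (mod 2).
  s_3 = 0 + 0 + 0 + 1 + 1 + 0 + 1 + 0 = 3 ≡ 1 (mod 2).
  s_4 = 1 + 0 + 1 + 1 + 1 + 0 + 0 + 0 = 4 ≡ 0 (mod 2).
s = (0, 0, 1, 0)^T — this equals column 2 of H (binary 0010), so error is at position 2.
Correct: flip bit 2 of r = 100010101101010 to get c = 110010101101010.


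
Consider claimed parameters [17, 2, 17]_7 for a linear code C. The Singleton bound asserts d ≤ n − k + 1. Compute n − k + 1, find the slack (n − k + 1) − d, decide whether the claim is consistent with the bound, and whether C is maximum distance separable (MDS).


Singleton RHS = n − k + 1 = 16, slack = -1, bound violated (no such code; not MDS).

Singleton bound: d ≤ n − k + 1.
Here n = 17, k = 2, so n − k + 1 = 16.
Given d = 17, check d ≤ 16: NO.
Slack = (n − k + 1) − d = -1.
The slack is negative: d = 17 exceeds n − k + 1 = 16 by 1, so the Singleton bound is violated and no linear [17, 2, 17]_7 code can exist. In particular it is not MDS (MDS requires d = n − k + 1 exactly).
Description: the claimed parameters are [17, 2, 17]_7; such a code would be impossible (violates the Singleton bound).


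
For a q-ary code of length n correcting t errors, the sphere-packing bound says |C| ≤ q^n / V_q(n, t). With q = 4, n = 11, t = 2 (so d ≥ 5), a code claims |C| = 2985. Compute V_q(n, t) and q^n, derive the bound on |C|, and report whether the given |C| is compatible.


V_q(n, t) = 529, q^n = 4194304, Hamming bound = 7928, |C| = 2985 ≤ bound (satisfied).

Step 1: Compute V_q(n, t) = Σ_{j=0}^2 C(n, j) (q−1)^j.
  j = 0: C(11,0)·(3)^0 = 1·1 = 1.
  j = 1: C(11,1)·(3)^1 = 11·3 = 33.
  j = 2: C(11,2)·(3)^2 = 55·9 = 495.
  V_q(n, t) = 1 + 33 + 495 = 529.
Step 2: q^n = 4^11 = 4194304.
Step 3: Hamming bound ⌊q^n / V_q(n,t)⌋ = ⌊4194304/529⌋ = 7928.
Step 4: Compare |C| = 2985 to 7928: satisfied.
The claimed |C| lies below the Hamming bound.


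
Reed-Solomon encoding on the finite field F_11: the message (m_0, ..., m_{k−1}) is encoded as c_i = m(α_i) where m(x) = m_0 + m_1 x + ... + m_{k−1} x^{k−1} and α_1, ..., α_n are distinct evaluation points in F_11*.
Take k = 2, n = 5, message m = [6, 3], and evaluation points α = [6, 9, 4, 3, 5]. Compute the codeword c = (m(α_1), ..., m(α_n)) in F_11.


c = [2, 0, 7, 4, 10]

Message polynomial: m(x) = 6 + 3·x (mod 11).
For each evaluation point α_i, compute m(α_i) mod 11:
  α_1 = 6: Horner steps 3 → 2, so m(6) = 2.
  α_2 = 9: Horner steps 3 → 0, so m(9) = 0.
  α_3 = 4: Horner steps 3 → 7, so m(4) = 7.
  α_4 = 3: Horner steps 3 → 4, so m(3) = 4.
  α_5 = 5: Horner steps 3 → 10, so m(5) = 10.
Codeword c = [2, 0, 7, 4, 10] ∈ F_11^5.


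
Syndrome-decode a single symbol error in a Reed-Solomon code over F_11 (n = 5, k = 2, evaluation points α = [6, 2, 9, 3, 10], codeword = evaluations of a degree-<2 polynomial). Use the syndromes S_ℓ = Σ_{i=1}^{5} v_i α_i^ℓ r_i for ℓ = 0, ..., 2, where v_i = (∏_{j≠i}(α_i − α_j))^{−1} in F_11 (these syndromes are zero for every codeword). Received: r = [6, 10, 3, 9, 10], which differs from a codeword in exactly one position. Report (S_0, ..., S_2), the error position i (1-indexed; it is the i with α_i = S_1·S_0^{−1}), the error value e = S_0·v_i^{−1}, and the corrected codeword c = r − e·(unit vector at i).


S = (2, 9, 2), error at position 5, error magnitude e = 8, c = [6, 10, 3, 9, 2].

Step 1: column multipliers v_i = (∏_{j≠i}(α_i − α_j))^{−1} mod 11.
  i = 1 (α = 6): (6−2)(6−9)(6−3)(6−10) = 4·(−3)·3·(−4) = 144 ≡ 1, so v_1 = 1^{−1} = 1 (mod 11).
  i = 2 (α = 2): (2−6)(2−9)(2−3)(2−10) = (−4)·(−7)·(−1)·(−8) = 224 ≡ 4, so v_2 = 4^{−1} = 3 (mod 11).
  i = 3 (α = 9): (9−6)(9−2)(9−3)(9−10) = 3·7·6·(−1) = −126 ≡ 6, so v_3 = 6^{−1} = 2 (mod 11).
  i = 4 (α = 3): (3−6)(3−2)(3−9)(3−10) = (−3)·1·(−6)·(−7) = −126 ≡ 6, so v_4 = 6^{−1} = 2 (mod 11).
  i = 5 (α = 10): (10−6)(10−2)(10−9)(10−3) = 4·8·1·7 = 224 ≡ 4, so v_5 = 4^{−1} = 3 (mod 11).
  v = [1, 3, 2, 2, 3].
Step 2: syndromes of r = [6, 10, 3, 9, 10] (all sums mod 11).
  S_0 = Σ v_i r_i = 1·6 + 3·10 + 2·3 + 2·9 + 3·10 = 90 ≡ 2.
  S_1 = Σ v_i α_i r_i = 1·6·6 + 3·2·10 + 2·9·3 + 2·3·9 + 3·10·10 = 504 ≡ 9.
  α_i^2 mod 11 = [3, 4, 4, 9, 1].
  S_2 = Σ v_i α_i^2 r_i = 1·3·6 + 3·4·10 + 2·4·3 + 2·9·9 + 3·1·10 = 354 ≡ 2.
  S = (2, 9, 2) ≠ 0, so r is not a codeword (an error is present).
Step 3: locate the error. For a single error e at position i, S_ℓ = v_i·e·α_i^ℓ, so α_err = S_1/S_0.
  S_0^{−1} = 2^{−1} = 6 (mod 11), so α_err = 9·6 = 54 ≡ 10 = α_5. Error position i = 5.
  Consistency check: S_2/S_1 = 2·5 = 10 ≡ 10 = α_err ✓ (single-error assumption holds).
Step 4: error magnitude e = S_0/v_5 = S_0·∏_{j≠5}(α_5 − α_j) = 2·4 = 8 ≡ 8 (mod 11).
Step 5: correct position 5: c_5 = r_5 − e = 10 − 8 ≡ 2 (mod 11). Hence c = [6, 10, 3, 9, 2].
  Check: interpolating c through the α_i gives m(x) = 1 + 10·x (degree < 2) with m(α_i) = c_i for every i, so c is indeed a codeword.


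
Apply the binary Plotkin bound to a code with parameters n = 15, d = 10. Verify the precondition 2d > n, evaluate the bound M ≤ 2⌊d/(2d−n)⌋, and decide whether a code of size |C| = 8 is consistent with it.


Plotkin bound M ≤ 4; given |C| = 8 > bound (violated).

Check applicability: 2d = 20, n = 15.
2d − n = 5 > 0, so Plotkin applies.
Compute d/(2d−n) = 10/5 ≈ 2.0000.
⌊d/(2d−n)⌋ = 2.
Plotkin bound: M ≤ 2·2 = 4.
Given |C| = 8, check: VIOLATED.
This |C| is above the Plotkin bound, so no binary code with n = 15, d = 10 and 8 codewords exists.


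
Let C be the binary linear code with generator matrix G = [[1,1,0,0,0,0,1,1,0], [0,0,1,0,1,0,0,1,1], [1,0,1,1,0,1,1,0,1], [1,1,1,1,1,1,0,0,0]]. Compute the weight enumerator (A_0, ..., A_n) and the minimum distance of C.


Weight distribution: A_0 = 1, A_2 = 1, A_4 = 7, A_6 = 7. Minimum distance d = 2.

Enumerate all 2^4 = 16 messages m ∈ F_2^4.
For each, compute codeword c = mG in F_2^9, then tally its weight.
  m = 0000 → c = 000000000, weight = 0.
  m = 1000 → c = 110000110, weight = 4.
  m = 0100 → c = 001010011, weight = 4.
  m = 1100 → c = 111010101, weight = 6.
  m = 0010 → c = 101101101, weight = 6.
  m = 1010 → c = 011101011, weight = 6.
  m = 0110 → c = 100111110, weight = 6.
  m = 1110 → c = 010111000, weight = 4.
  m = 0001 → c = 111111000, weight = 6.
  m = 1001 → c = 001111110, weight = 6.
  m = 0101 → c = 110101011, weight = 6.
  m = 1101 → c = 000101101, weight = 4.
  m = 0011 → c = 010010101, weight = 4.
  m = 1011 → c = 100010011, weight = 4.
  m = 0111 → c = 011000110, weight = 4.
  m = 1111 → c = 101000000, weight = 2.
Tally weights:
  weight 0: 1 codewords.
  weight 2: 1 codewords.
  weight 4: 7 codewords.
  weight 6: 7 codewords.
Minimum distance d = smallest w > 0 with A_w > 0 = 2.
Sanity: Σ A_w = 16 = 2^4 = 16 ✓.
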